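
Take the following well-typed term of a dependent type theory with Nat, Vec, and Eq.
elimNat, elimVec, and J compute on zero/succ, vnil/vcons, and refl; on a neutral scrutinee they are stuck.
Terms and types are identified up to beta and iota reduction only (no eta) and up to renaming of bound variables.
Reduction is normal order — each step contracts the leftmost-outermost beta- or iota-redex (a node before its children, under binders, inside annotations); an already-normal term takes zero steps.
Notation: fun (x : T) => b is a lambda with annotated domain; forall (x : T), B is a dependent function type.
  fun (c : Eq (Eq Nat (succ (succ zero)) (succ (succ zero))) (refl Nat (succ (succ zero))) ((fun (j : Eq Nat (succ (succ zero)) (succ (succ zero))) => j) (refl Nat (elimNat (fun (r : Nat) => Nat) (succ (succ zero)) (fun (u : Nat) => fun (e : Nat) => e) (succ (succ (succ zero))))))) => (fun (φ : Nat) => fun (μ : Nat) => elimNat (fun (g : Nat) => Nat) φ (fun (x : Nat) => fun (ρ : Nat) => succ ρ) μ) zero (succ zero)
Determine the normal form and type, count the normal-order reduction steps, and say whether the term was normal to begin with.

normal form:
  fun (c : Eq (Eq Nat (succ (succ zero)) (succ (succ zero))) (refl Nat (succ (succ zero))) (refl Nat (succ (succ zero)))) => succ zero
the term's type:
  forall (c : Eq (Eq Nat (succ (succ zero)) (succ (succ zero))) (refl Nat (succ (succ zero))) (refl Nat (succ (succ zero)))), Nat
steps to reach normal form (normal order): 17
already normal: no
first redex: a beta-redex


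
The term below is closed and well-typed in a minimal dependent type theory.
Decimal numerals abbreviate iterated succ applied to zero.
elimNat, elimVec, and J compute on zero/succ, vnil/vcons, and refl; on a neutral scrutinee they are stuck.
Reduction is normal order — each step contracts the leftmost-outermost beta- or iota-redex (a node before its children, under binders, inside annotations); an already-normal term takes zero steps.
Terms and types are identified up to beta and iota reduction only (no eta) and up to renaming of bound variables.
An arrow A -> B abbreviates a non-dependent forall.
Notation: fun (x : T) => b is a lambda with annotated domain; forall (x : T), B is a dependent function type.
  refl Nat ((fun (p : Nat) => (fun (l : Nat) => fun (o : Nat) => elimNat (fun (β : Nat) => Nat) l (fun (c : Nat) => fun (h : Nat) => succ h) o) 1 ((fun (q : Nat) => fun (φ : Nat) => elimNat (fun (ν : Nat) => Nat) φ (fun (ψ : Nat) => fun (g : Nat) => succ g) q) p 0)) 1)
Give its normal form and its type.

resulting normal form:
  refl Nat 2
inferred type:
  Eq Nat 2 2
observation: normalization takes exactly 13 steps under the normal-order strategy.


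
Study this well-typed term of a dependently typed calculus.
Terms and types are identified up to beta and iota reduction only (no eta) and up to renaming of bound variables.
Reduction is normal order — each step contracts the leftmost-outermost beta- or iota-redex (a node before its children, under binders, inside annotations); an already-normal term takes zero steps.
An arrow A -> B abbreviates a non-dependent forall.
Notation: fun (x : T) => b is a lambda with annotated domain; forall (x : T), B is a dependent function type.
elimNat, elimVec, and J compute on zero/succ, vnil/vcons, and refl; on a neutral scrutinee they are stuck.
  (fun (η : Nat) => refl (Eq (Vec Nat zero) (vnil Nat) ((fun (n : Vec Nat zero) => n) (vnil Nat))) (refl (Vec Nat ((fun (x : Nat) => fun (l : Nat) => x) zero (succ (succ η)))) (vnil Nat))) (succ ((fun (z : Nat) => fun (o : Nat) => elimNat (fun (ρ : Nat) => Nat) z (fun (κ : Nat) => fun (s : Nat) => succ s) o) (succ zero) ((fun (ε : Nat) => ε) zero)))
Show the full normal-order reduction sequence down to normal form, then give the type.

reduction (normal order):
  (fun (η : Nat) => refl (Eq (Vec Nat zero) (vnil Nat) ((fun (n : Vec Nat zero) => n) (vnil Nat))) (refl (Vec Nat ((fun (x : Nat) => fun (l : Nat) => x) zero (succ (succ η)))) (vnil Nat))) (succ ((fun (z : Nat) => fun (o : Nat) => elimNat (fun (ρ : Nat) => Nat) z (fun (κ : Nat) => fun (s : Nat) => succ s) o) (succ zero) ((fun (ε : Nat) => ε) zero)))
  ~> refl (Eq (Vec Nat zero) (vnil Nat) ((fun (η : Vec Nat zero) => η) (vnil Nat))) (refl (Vec Nat ((fun (n : Nat) => fun (x : Nat) => n) zero (succ (succ (succ ((fun (l : Nat) => fun (z : Nat) => elimNat (fun (o : Nat) => Nat) l (fun (ρ : Nat) => fun (κ : Nat) => succ κ) z) (succ zero) ((fun (s : Nat) => s) zero))))))) (vnil Nat))
  ~> refl (Eq (Vec Nat zero) (vnil Nat) (vnil Nat)) (refl (Vec Nat ((fun (η : Nat) => fun (n : Nat) => η) zero (succ (succ (succ ((fun (x : Nat) => fun (l : Nat) => elimNat (fun (z : Nat) => Nat) x (fun (o : Nat) => fun (ρ : Nat) => succ ρ) l) (succ zero) ((fun (κ : Nat) => κ) zero))))))) (vnil Nat))
  ~> refl (Eq (Vec Nat zero) (vnil Nat) (vnil Nat)) (refl (Vec Nat ((fun (η : Nat) => zero) (succ (succ (succ ((fun (n : Nat) => fun (x : Nat) => elimNat (fun (l : Nat) => Nat) n (fun (z : Nat) => fun (o : Nat) => succ o) x) (succ zero) ((fun (ρ : Nat) => ρ) zero))))))) (vnil Nat))
  ~> refl (Eq (Vec Nat zero) (vnil Nat) (vnil Nat)) (refl (Vec Nat zero) (vnil Nat))
the term's type:
  Eq (Eq (Vec Nat zero) (vnil Nat) (vnil Nat)) (refl (Vec Nat zero) (vnil Nat)) (refl (Vec Nat zero) (vnil Nat))


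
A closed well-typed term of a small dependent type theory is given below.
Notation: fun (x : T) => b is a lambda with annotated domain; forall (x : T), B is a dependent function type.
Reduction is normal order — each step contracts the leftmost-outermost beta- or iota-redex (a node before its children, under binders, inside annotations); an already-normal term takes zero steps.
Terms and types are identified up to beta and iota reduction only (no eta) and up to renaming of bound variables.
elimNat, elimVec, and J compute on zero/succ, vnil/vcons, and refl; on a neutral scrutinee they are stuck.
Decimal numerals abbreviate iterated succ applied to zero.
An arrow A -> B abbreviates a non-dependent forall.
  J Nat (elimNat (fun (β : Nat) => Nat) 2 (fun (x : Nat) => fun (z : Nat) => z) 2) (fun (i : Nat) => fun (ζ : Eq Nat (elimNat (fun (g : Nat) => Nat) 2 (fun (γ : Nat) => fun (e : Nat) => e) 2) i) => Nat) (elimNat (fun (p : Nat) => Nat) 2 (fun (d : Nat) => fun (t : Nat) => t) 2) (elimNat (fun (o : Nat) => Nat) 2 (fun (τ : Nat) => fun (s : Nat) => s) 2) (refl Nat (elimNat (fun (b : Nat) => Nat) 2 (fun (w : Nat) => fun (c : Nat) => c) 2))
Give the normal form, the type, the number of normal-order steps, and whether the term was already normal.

reduced normal form:
  2
the term's type:
  Nat
steps to reach normal form (normal order): 8
started in normal form: no
first redex: a J iota-redex


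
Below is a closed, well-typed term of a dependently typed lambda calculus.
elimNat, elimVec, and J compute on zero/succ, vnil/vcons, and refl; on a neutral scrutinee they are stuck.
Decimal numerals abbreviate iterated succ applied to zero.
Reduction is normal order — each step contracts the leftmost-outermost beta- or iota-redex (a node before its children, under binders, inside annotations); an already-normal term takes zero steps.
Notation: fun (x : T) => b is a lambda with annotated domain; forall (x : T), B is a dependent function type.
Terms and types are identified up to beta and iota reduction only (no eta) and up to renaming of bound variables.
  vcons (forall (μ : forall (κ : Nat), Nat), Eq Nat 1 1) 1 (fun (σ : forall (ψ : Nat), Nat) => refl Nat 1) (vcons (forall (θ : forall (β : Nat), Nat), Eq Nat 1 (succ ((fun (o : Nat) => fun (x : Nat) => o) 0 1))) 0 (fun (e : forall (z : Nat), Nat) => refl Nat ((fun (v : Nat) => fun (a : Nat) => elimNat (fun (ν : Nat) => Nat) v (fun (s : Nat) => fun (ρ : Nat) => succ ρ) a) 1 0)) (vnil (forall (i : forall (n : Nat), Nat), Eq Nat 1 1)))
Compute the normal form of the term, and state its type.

reduced normal form:
  vcons (forall (μ : forall (κ : Nat), Nat), Eq Nat 1 1) 1 (fun (σ : forall (ψ : Nat), Nat) => refl Nat 1) (vcons (forall (θ : forall (β : Nat), Nat), Eq Nat 1 1) 0 (fun (o : forall (x : Nat), Nat) => refl Nat 1) (vnil (forall (e : forall (z : Nat), Nat), Eq Nat 1 1)))
the term's type:
  Vec (forall (μ : forall (κ : Nat), Nat), Eq Nat 1 1) 2
observation: reduction starts at a beta-redex, and 5 normal-order steps reach the normal form.


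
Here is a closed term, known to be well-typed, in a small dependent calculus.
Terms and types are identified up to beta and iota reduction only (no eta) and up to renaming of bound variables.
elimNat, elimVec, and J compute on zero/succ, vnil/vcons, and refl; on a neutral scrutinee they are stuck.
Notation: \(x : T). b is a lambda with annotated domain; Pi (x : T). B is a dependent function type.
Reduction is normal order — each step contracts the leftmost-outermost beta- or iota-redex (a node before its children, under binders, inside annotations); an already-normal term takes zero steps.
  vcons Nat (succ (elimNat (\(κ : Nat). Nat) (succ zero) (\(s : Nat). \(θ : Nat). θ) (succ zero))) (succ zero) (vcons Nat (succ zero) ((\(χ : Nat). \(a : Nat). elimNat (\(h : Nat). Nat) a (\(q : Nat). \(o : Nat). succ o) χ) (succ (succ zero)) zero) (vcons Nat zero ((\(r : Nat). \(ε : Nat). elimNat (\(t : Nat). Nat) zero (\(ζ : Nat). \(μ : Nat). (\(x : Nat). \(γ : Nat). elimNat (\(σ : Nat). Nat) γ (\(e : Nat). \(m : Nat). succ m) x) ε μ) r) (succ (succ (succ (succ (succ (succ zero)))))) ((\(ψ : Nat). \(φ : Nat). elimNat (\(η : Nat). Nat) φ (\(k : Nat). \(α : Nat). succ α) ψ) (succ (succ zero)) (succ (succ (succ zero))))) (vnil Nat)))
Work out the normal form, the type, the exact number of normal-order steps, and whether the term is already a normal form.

normal form:
  vcons Nat (succ (succ zero)) (succ zero) (vcons Nat (succ zero) (succ (succ zero)) (vcons Nat zero (succ (succ (succ (succ (succ (succ (succ (succ (succ (succ (succ (succ (succ (succ (succ (succ (succ (succ (succ (succ (succ (succ (succ (succ (succ (succ (succ (succ (succ (succ zero)))))))))))))))))))))))))))))) (vnil Nat)))
type:
  Vec Nat (succ (succ (succ zero)))
steps to reach normal form (normal order): 196
term was already normal: no
first contracted redex: an elimNat iota-redex


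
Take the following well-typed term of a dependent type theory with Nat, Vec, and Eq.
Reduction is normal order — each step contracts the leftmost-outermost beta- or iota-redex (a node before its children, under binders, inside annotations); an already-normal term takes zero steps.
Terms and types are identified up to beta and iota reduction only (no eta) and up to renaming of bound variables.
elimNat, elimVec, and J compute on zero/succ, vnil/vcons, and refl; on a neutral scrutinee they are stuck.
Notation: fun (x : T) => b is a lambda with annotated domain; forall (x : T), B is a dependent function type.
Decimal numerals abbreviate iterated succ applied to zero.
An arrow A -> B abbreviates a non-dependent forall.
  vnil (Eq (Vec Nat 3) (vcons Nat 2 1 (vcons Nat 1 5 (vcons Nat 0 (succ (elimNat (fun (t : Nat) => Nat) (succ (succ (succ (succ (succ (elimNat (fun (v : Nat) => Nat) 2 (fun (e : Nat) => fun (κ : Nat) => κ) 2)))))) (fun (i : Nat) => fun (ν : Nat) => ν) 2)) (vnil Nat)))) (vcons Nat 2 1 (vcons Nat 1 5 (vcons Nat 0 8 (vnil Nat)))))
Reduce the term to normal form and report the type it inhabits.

normal form:
  vnil (Eq (Vec Nat 3) (vcons Nat 2 1 (vcons Nat 1 5 (vcons Nat 0 8 (vnil Nat)))) (vcons Nat 2 1 (vcons Nat 1 5 (vcons Nat 0 8 (vnil Nat)))))
the term's type:
  Vec (Eq (Vec Nat 3) (vcons Nat 2 1 (vcons Nat 1 5 (vcons Nat 0 8 (vnil Nat)))) (vcons Nat 2 1 (vcons Nat 1 5 (vcons Nat 0 8 (vnil Nat))))) 0


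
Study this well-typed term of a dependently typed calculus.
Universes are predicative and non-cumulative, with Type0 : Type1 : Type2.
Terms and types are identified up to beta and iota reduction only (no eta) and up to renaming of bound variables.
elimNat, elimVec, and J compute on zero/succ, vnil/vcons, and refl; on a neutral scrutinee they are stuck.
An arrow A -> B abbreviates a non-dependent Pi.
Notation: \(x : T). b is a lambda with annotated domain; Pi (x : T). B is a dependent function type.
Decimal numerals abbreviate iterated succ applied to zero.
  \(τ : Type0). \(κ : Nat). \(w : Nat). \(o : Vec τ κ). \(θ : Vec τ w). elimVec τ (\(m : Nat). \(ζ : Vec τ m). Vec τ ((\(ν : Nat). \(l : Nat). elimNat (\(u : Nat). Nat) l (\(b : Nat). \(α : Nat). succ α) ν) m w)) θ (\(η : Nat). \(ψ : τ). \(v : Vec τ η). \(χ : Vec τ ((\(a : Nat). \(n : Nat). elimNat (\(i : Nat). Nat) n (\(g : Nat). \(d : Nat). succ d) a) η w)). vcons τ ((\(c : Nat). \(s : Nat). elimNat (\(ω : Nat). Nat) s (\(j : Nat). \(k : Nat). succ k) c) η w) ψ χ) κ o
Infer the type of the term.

type:
  Pi (τ : Type0). Pi (κ : Nat). Pi (w : Nat). Vec τ κ -> Vec τ w -> Vec τ (elimNat (\(o : Nat). Nat) w (\(θ : Nat). \(m : Nat). succ m) κ)


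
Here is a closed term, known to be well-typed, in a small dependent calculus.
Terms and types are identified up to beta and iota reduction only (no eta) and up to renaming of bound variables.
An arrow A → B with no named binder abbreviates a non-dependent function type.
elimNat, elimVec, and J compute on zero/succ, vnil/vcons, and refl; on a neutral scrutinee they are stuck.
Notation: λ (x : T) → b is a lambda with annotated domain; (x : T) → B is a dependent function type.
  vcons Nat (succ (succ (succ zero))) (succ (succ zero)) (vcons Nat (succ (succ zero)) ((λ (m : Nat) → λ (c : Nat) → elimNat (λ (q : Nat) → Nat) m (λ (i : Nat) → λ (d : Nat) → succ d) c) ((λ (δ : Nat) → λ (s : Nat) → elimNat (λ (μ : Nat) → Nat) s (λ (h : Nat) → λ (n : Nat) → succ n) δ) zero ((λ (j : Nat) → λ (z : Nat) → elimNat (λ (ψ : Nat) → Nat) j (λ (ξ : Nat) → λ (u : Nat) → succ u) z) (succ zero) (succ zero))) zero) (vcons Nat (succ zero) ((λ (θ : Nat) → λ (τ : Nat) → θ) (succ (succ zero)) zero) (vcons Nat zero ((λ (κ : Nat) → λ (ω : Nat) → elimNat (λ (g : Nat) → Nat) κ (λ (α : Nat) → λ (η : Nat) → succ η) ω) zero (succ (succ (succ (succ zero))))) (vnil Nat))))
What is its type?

inferred type:
  Vec Nat (succ (succ (succ (succ zero))))


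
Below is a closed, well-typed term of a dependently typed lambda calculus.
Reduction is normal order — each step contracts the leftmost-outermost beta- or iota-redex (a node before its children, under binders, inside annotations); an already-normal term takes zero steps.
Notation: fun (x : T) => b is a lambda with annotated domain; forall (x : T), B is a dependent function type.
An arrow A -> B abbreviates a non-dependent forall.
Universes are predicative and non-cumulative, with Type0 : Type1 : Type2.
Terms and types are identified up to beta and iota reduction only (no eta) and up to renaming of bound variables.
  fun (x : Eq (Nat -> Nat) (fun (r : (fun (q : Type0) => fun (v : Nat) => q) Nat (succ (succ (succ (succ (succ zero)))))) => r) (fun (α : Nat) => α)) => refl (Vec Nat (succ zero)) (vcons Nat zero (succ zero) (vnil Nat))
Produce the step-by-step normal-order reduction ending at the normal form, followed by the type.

normal-order reduction:
  fun (x : Eq (Nat -> Nat) (fun (r : (fun (q : Type0) => fun (v : Nat) => q) Nat (succ (succ (succ (succ (succ zero)))))) => r) (fun (α : Nat) => α)) => refl (Vec Nat (succ zero)) (vcons Nat zero (succ zero) (vnil Nat))
  ~> fun (x : Eq (Nat -> Nat) (fun (r : (fun (q : Nat) => Nat) (succ (succ (succ (succ (succ zero)))))) => r) (fun (v : Nat) => v)) => refl (Vec Nat (succ zero)) (vcons Nat zero (succ zero) (vnil Nat))
  ~> fun (x : Eq (Nat -> Nat) (fun (r : Nat) => r) (fun (q : Nat) => q)) => refl (Vec Nat (succ zero)) (vcons Nat zero (succ zero) (vnil Nat))
inferred type:
  Eq (Nat -> Nat) (fun (x : Nat) => x) (fun (r : Nat) => r) -> Eq (Vec Nat (succ zero)) (vcons Nat zero (succ zero) (vnil Nat)) (vcons Nat zero (succ zero) (vnil Nat))


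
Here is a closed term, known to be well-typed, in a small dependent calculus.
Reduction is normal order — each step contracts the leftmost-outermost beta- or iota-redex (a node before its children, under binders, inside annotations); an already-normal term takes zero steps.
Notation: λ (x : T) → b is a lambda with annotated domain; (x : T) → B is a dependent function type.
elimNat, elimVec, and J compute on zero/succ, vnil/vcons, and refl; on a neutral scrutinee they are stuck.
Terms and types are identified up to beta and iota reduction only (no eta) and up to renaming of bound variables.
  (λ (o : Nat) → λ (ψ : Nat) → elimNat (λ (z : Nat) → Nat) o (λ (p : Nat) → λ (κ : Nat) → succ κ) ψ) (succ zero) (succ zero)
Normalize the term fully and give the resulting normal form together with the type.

normal form:
  succ (succ zero)
inferred type:
  Nat
observation: 6 normal-order steps normalize the term, beginning with a beta-redex.


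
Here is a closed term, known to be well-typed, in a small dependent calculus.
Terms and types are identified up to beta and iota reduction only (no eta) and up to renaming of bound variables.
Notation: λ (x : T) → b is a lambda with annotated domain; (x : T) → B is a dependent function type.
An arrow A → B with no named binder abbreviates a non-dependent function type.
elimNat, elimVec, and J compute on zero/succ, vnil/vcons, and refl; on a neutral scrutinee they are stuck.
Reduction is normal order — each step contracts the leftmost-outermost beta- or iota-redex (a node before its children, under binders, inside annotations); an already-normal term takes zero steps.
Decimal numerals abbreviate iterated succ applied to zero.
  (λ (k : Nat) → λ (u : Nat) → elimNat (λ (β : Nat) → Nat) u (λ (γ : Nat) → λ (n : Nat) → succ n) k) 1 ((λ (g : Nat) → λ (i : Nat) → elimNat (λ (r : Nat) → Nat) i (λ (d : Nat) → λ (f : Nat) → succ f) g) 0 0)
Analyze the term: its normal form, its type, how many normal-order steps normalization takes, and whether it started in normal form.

resulting normal form:
  1
the term's type:
  Nat
steps to reach normal form (normal order): 9
started in normal form: no
first redex: a beta-redex


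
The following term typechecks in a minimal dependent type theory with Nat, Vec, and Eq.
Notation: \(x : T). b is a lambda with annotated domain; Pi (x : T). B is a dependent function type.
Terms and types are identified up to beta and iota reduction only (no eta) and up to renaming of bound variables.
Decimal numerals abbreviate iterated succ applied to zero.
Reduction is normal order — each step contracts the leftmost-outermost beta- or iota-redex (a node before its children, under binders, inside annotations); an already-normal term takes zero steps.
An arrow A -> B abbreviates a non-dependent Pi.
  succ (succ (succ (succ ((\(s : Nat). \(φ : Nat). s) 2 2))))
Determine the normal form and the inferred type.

normal form:
  6
inferred type:
  Nat
observation: reduction starts at a beta-redex, and 2 normal-order steps reach the normal form.


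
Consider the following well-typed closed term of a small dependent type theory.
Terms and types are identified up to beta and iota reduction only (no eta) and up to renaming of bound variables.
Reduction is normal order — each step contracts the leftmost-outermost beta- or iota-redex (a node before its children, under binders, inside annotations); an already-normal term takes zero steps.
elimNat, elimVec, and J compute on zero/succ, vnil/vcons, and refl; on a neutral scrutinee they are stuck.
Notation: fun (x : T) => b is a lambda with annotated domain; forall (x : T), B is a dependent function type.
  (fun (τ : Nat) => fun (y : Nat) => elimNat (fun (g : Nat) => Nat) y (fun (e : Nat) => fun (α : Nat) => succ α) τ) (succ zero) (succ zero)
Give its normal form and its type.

resulting normal form:
  succ (succ zero)
type:
  Nat


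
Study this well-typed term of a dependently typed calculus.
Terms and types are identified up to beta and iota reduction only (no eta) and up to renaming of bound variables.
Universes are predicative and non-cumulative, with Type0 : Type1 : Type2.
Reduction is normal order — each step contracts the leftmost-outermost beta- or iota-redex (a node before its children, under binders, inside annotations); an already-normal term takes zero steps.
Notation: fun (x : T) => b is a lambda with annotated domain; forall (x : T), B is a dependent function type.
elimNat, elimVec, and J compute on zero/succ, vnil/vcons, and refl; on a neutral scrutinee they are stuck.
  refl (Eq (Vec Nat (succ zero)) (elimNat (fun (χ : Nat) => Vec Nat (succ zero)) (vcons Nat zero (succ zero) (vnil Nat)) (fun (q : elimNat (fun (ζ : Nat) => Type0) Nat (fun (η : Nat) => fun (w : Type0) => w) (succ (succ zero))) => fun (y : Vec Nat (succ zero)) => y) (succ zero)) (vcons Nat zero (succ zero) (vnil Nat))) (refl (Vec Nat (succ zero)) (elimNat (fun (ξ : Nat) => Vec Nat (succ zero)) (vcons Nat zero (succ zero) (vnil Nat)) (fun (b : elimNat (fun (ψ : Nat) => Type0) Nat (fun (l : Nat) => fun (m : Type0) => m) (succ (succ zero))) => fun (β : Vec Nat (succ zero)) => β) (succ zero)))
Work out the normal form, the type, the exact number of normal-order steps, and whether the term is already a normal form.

reduced normal form:
  refl (Eq (Vec Nat (succ zero)) (vcons Nat zero (succ zero) (vnil Nat)) (vcons Nat zero (succ zero) (vnil Nat))) (refl (Vec Nat (succ zero)) (vcons Nat zero (succ zero) (vnil Nat)))
the term's type:
  Eq (Eq (Vec Nat (succ zero)) (vcons Nat zero (succ zero) (vnil Nat)) (vcons Nat zero (succ zero) (vnil Nat))) (refl (Vec Nat (succ zero)) (vcons Nat zero (succ zero) (vnil Nat))) (refl (Vec Nat (succ zero)) (vcons Nat zero (succ zero) (vnil Nat)))
normal-order step count: 8
term was already normal: no
first redex: an elimNat iota-redex


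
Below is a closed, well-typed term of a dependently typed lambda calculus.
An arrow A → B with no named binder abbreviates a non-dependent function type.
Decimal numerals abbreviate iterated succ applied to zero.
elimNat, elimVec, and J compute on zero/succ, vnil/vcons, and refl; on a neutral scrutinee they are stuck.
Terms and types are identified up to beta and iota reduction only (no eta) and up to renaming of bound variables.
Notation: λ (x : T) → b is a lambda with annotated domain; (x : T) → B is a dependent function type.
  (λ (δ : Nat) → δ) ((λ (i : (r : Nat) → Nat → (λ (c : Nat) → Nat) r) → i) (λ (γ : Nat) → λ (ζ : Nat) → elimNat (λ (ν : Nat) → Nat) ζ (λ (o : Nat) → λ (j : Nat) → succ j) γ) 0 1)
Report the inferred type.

type:
  Nat


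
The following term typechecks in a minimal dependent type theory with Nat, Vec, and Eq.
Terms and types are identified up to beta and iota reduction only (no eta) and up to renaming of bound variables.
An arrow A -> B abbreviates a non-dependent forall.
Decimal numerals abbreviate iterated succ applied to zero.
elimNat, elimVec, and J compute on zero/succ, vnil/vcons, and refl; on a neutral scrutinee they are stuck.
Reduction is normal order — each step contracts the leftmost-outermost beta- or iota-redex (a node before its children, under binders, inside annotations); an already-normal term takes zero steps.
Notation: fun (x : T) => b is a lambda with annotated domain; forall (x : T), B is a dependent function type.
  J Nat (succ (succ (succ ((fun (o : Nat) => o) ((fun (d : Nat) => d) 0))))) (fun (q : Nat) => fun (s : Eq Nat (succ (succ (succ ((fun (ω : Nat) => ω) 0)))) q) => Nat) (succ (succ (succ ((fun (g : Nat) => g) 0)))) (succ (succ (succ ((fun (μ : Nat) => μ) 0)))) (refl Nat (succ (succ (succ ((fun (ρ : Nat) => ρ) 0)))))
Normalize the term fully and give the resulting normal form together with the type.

reduced normal form:
  3
inferred type:
  Nat
observation: the term reaches its normal form after 2 normal-order steps.


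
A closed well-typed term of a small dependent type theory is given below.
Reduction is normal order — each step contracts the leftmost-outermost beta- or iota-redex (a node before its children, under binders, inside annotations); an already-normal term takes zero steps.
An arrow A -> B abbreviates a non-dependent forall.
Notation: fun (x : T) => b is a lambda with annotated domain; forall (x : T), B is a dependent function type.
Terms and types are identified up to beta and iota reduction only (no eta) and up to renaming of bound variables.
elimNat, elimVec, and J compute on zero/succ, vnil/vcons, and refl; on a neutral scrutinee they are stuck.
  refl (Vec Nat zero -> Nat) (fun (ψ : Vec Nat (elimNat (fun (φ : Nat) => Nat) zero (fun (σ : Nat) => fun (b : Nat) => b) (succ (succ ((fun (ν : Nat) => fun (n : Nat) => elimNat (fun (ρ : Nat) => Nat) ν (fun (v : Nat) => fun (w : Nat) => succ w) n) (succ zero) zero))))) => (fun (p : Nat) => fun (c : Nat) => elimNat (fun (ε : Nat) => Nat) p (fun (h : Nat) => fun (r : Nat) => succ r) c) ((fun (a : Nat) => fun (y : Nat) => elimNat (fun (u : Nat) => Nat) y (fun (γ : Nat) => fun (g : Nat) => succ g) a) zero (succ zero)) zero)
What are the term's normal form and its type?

resulting normal form:
  refl (Vec Nat zero -> Nat) (fun (ψ : Vec Nat zero) => succ zero)
the term's type:
  Eq (Vec Nat zero -> Nat) (fun (ψ : Vec Nat zero) => succ zero) (fun (φ : Vec Nat zero) => succ zero)


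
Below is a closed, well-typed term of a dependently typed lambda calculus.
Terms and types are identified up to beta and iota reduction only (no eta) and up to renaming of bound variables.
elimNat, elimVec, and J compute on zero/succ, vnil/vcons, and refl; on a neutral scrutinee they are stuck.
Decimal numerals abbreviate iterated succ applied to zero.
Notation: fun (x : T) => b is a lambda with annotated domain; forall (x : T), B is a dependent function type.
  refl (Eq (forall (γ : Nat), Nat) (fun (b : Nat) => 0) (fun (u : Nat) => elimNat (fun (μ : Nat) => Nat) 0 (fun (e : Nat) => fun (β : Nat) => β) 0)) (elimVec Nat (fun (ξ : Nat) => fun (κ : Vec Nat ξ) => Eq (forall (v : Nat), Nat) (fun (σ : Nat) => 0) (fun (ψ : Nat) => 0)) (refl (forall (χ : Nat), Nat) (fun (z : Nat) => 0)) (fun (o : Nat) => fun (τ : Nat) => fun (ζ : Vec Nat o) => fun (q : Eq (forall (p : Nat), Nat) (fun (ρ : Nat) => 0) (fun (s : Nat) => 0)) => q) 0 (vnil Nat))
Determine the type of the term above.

type:
  Eq (Eq (forall (γ : Nat), Nat) (fun (b : Nat) => 0) (fun (u : Nat) => 0)) (refl (forall (μ : Nat), Nat) (fun (e : Nat) => 0)) (refl (forall (β : Nat), Nat) (fun (ξ : Nat) => 0))


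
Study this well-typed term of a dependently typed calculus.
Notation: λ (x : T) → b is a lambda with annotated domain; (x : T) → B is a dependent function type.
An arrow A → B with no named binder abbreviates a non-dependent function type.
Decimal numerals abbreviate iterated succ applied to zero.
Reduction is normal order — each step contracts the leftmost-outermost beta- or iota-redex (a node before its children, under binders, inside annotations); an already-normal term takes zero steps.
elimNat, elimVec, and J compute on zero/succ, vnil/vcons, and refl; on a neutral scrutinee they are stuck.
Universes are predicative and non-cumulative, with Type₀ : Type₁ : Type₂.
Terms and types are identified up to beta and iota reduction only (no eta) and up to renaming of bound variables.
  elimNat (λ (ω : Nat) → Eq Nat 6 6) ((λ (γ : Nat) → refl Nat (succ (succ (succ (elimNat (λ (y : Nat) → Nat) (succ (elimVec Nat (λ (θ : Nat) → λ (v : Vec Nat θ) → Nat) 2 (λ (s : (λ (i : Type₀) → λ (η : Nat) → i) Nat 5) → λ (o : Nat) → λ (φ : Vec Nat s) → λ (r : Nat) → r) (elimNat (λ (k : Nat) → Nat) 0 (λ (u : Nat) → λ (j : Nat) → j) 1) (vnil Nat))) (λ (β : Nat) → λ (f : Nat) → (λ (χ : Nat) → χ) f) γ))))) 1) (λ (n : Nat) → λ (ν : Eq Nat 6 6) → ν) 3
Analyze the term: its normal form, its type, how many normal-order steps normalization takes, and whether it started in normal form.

resulting normal form:
  refl Nat 6
type:
  Eq Nat 6 6
reduction steps (normal order): 17
started in normal form: no
first contracted redex: an elimNat iota-redex


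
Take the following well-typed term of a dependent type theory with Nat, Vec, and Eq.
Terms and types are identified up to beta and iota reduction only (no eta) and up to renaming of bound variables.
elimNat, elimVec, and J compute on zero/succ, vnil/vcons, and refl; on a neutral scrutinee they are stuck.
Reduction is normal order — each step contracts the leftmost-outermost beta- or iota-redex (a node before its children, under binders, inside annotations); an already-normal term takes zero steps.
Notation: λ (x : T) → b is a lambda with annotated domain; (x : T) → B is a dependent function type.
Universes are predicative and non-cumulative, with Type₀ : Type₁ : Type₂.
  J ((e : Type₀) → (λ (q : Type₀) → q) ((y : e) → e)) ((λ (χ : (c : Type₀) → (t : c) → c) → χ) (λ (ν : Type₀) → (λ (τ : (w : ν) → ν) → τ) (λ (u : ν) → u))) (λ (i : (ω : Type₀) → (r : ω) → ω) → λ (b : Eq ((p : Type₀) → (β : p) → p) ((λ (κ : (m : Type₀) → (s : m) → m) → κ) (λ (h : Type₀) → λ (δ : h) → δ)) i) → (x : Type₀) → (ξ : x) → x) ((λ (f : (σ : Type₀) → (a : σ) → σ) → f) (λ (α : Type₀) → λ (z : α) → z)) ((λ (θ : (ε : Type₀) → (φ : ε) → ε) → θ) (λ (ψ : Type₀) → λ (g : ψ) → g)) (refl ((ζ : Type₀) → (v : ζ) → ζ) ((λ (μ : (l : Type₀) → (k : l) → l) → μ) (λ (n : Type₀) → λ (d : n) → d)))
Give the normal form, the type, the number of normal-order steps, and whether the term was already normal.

reduced normal form:
  λ (e : Type₀) → λ (q : e) → q
inferred type:
  (e : Type₀) → (q : e) → e
steps to reach normal form (normal order): 2
term was already normal: no
first contracted redex: a J iota-redex


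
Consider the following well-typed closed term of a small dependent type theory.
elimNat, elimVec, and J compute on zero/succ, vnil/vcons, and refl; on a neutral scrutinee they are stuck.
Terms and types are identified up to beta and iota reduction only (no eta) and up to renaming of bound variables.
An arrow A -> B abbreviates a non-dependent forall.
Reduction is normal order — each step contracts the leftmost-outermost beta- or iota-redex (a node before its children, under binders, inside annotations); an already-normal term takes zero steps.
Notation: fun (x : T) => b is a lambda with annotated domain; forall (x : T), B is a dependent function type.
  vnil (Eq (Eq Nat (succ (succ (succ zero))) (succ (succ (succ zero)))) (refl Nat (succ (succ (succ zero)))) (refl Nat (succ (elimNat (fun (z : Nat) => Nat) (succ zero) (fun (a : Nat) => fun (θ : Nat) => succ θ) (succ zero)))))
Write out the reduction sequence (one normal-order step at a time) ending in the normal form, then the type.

normal-order reduction:
  vnil (Eq (Eq Nat (succ (succ (succ zero))) (succ (succ (succ zero)))) (refl Nat (succ (succ (succ zero)))) (refl Nat (succ (elimNat (fun (z : Nat) => Nat) (succ zero) (fun (a : Nat) => fun (θ : Nat) => succ θ) (succ zero)))))
  ~> vnil (Eq (Eq Nat (succ (succ (succ zero))) (succ (succ (succ zero)))) (refl Nat (succ (succ (succ zero)))) (refl Nat (succ ((fun (z : Nat) => fun (a : Nat) => succ a) zero (elimNat (fun (θ : Nat) => Nat) (succ zero) (fun (w : Nat) => fun (α : Nat) => succ α) zero)))))
  ~> vnil (Eq (Eq Nat (succ (succ (succ zero))) (succ (succ (succ zero)))) (refl Nat (succ (succ (succ zero)))) (refl Nat (succ ((fun (z : Nat) => succ z) (elimNat (fun (a : Nat) => Nat) (succ zero) (fun (θ : Nat) => fun (w : Nat) => succ w) zero)))))
  ~> vnil (Eq (Eq Nat (succ (succ (succ zero))) (succ (succ (succ zero)))) (refl Nat (succ (succ (succ zero)))) (refl Nat (succ (succ (elimNat (fun (z : Nat) => Nat) (succ zero) (fun (a : Nat) => fun (θ : Nat) => succ θ) zero)))))
  ~> vnil (Eq (Eq Nat (succ (succ (succ zero))) (succ (succ (succ zero)))) (refl Nat (succ (succ (succ zero)))) (refl Nat (succ (succ (succ zero)))))
type:
  Vec (Eq (Eq Nat (succ (succ (succ zero))) (succ (succ (succ zero)))) (refl Nat (succ (succ (succ zero)))) (refl Nat (succ (succ (succ zero))))) zero


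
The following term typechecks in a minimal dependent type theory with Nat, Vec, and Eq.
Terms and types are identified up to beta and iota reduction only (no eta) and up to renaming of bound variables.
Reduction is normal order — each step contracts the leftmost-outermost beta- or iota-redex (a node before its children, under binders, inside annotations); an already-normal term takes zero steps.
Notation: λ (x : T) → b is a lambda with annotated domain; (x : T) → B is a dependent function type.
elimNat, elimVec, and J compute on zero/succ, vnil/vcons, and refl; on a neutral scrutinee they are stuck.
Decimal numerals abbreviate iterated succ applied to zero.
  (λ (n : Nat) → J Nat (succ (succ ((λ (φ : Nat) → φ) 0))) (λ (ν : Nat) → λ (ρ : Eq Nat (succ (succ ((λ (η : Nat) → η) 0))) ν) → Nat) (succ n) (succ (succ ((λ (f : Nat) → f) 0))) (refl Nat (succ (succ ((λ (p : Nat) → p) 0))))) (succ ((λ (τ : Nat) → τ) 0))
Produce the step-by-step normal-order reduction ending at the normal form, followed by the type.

normal-order reduction:
  (λ (n : Nat) → J Nat (succ (succ ((λ (φ : Nat) → φ) 0))) (λ (ν : Nat) → λ (ρ : Eq Nat (succ (succ ((λ (η : Nat) → η) 0))) ν) → Nat) (succ n) (succ (succ ((λ (f : Nat) → f) 0))) (refl Nat (succ (succ ((λ (p : Nat) → p) 0))))) (succ ((λ (τ : Nat) → τ) 0))
  ~> J Nat (succ (succ ((λ (n : Nat) → n) 0))) (λ (φ : Nat) → λ (ν : Eq Nat (succ (succ ((λ (ρ : Nat) → ρ) 0))) φ) → Nat) (succ (succ ((λ (η : Nat) → η) 0))) (succ (succ ((λ (f : Nat) → f) 0))) (refl Nat (succ (succ ((λ (p : Nat) → p) 0))))
  ~> succ (succ ((λ (n : Nat) → n) 0))
  ~> 2
type:
  Nat


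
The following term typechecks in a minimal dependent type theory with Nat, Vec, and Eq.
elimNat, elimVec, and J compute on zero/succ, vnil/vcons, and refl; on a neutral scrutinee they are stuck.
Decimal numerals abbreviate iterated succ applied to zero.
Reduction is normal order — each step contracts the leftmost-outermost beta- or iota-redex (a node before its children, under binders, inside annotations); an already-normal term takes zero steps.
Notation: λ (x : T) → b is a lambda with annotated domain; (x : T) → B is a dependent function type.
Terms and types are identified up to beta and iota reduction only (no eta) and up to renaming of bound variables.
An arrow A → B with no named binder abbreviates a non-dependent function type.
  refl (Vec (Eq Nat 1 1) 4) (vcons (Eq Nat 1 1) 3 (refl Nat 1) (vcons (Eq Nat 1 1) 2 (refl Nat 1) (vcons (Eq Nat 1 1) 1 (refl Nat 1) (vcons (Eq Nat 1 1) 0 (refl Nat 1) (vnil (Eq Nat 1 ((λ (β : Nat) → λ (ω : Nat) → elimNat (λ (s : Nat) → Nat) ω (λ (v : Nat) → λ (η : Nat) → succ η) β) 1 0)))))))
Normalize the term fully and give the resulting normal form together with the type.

normal form:
  refl (Vec (Eq Nat 1 1) 4) (vcons (Eq Nat 1 1) 3 (refl Nat 1) (vcons (Eq Nat 1 1) 2 (refl Nat 1) (vcons (Eq Nat 1 1) 1 (refl Nat 1) (vcons (Eq Nat 1 1) 0 (refl Nat 1) (vnil (Eq Nat 1 1))))))
the term's type:
  Eq (Vec (Eq Nat 1 1) 4) (vcons (Eq Nat 1 1) 3 (refl Nat 1) (vcons (Eq Nat 1 1) 2 (refl Nat 1) (vcons (Eq Nat 1 1) 1 (refl Nat 1) (vcons (Eq Nat 1 1) 0 (refl Nat 1) (vnil (Eq Nat 1 1)))))) (vcons (Eq Nat 1 1) 3 (refl Nat 1) (vcons (Eq Nat 1 1) 2 (refl Nat 1) (vcons (Eq Nat 1 1) 1 (refl Nat 1) (vcons (Eq Nat 1 1) 0 (refl Nat 1) (vnil (Eq Nat 1 1))))))
observation: the term reaches its normal form after 6 normal-order steps.


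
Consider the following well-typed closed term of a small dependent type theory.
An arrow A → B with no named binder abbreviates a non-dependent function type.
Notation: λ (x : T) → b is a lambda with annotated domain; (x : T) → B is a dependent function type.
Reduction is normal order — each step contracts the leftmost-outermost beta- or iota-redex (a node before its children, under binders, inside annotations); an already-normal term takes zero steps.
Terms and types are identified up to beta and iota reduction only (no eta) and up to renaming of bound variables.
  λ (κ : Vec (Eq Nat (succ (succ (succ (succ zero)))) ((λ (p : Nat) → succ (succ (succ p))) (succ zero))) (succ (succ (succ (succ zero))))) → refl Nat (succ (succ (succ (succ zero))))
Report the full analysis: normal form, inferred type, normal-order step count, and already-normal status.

resulting normal form:
  λ (κ : Vec (Eq Nat (succ (succ (succ (succ zero)))) (succ (succ (succ (succ zero))))) (succ (succ (succ (succ zero))))) → refl Nat (succ (succ (succ (succ zero))))
type:
  Vec (Eq Nat (succ (succ (succ (succ zero)))) (succ (succ (succ (succ zero))))) (succ (succ (succ (succ zero)))) → Eq Nat (succ (succ (succ (succ zero)))) (succ (succ (succ (succ zero))))
normal-order step count: 1
started in normal form: no
first contracted redex: a beta-redex


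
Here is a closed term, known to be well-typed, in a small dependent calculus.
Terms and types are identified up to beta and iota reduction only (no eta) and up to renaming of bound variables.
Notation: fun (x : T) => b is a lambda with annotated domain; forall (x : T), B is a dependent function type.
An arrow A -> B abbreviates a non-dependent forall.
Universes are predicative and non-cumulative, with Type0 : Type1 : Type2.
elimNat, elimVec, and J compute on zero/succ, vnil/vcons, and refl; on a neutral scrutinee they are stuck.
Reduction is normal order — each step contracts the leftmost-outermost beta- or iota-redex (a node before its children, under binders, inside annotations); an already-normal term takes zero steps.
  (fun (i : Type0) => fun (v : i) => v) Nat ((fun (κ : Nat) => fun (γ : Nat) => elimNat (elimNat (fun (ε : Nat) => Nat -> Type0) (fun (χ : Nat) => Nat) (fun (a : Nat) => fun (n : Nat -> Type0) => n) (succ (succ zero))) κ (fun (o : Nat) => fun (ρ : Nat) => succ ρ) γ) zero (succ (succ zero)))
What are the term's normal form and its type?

reduced normal form:
  succ (succ zero)
inferred type:
  Nat
observation: reduction starts at a beta-redex, and 11 normal-order steps reach the normal form.


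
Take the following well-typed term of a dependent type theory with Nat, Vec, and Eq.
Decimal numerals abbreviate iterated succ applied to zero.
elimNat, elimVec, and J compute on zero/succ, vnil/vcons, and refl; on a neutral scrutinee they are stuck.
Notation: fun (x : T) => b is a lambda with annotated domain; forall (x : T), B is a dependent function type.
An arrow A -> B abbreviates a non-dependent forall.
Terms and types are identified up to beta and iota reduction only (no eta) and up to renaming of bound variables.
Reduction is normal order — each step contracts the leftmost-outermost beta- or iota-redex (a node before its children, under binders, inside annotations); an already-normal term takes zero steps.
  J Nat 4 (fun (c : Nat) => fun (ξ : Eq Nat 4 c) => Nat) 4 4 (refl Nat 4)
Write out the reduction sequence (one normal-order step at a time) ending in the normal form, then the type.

reduction (normal order):
  J Nat 4 (fun (c : Nat) => fun (ξ : Eq Nat 4 c) => Nat) 4 4 (refl Nat 4)
  ~> 4
type:
  Nat


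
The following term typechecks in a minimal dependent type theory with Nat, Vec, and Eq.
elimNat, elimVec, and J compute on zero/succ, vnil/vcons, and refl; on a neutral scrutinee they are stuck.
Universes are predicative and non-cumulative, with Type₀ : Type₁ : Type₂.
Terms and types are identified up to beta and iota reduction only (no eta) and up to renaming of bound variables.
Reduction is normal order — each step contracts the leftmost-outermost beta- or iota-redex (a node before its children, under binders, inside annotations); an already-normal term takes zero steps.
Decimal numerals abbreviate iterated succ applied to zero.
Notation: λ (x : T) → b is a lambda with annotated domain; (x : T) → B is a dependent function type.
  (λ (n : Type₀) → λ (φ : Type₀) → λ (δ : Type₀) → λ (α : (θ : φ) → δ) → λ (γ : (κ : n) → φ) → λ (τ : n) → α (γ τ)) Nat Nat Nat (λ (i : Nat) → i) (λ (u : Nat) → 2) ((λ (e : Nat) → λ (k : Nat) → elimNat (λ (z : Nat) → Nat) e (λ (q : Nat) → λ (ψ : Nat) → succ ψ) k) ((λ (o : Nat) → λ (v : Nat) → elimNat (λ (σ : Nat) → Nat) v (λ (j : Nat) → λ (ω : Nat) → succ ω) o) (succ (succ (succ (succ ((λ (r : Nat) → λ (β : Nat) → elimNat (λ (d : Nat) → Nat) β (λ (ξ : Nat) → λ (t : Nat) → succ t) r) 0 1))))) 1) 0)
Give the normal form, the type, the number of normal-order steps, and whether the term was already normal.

resulting normal form:
  2
inferred type:
  Nat
steps to reach normal form (normal order): 8
started in normal form: no
first redex: a beta-redex
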